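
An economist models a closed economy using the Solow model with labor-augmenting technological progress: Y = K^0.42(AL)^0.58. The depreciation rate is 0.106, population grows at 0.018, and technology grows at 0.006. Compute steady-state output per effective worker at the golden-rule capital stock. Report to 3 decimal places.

y_gold ≈ 2.338

n + g + δ = 0.018 + 0.006 + 0.106 = 0.13.
Setting f'(k) = n+g+δ gives 0.42·k^(0.42−1) = 0.13, hence k_gold = (0.42/0.13)^(1/0.58) ≈ 7.5529.
Output: y_gold = k_gold^0.42 = 7.5529^0.42 ≈ 2.3378.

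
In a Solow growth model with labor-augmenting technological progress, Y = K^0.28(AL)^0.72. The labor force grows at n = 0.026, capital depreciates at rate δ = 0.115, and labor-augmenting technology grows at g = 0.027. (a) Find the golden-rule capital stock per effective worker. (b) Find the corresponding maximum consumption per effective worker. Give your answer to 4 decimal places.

The effective depreciation rate is n + g + δ = 0.026 + 0.027 + 0.115 = 0.168.
At the golden rule the marginal product of capital equals n+g+δ: 0.28·k^(0.28−1) = 0.168. Solving, k_gold = (0.28/0.168)^(1/0.72) ≈ 2.0329.
y_gold = 2.0329^0.28 ≈ 1.2198; c_gold = y_gold − 0.168·k_gold ≈ 0.8782.

(a) k_gold ≈ 2.0329; (b) c_gold ≈ 0.8782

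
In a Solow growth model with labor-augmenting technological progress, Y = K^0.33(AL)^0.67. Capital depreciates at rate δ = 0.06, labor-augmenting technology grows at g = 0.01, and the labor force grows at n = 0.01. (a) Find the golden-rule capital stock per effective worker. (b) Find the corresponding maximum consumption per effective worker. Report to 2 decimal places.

Capital per effective worker breaks even when investment replaces (n + g + δ)·k; here n + g + δ = 0.08.
Golden rule sets MPK = n+g+δ: 0.33·k^(0.33−1) = 0.08, so k_gold = (0.33/0.08)^(1/0.67) ≈ 8.2898.
y_gold = 8.2898^0.33 ≈ 2.0096; c_gold = y_gold − 0.08·k_gold ≈ 1.3465.

(a) k_gold ≈ 8.29; (b) c_gold ≈ 1.35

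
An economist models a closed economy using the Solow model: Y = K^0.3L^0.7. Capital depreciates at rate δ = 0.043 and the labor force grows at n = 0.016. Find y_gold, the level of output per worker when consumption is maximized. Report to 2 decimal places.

y_gold ≈ 2.01

Capital per worker breaks even when investment replaces (n + δ)·k; here n + δ = 0.059.
Setting f'(k) = n+δ gives 0.3·k^(0.3−1) = 0.059, hence k_gold = (0.3/0.059)^(1/0.7) ≈ 10.2084.
Output: y_gold = k_gold^0.3 = 10.2084^0.3 ≈ 2.0076.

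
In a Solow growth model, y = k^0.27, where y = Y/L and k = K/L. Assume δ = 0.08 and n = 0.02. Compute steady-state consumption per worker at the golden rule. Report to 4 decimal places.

Break-even investment rate: n + δ = 0.02 + 0.08 = 0.1.
Maximizing c = f(k) − (n+δ)·k gives f'(k) = n+δ, i.e. 0.27·k^(0.27−1) = 0.1, so k_gold = (0.27/0.1)^(1/0.73) ≈ 3.8986.
y_gold = 3.8986^0.27 ≈ 1.4439.
c_gold = y_gold − (n+δ)·k_gold = 1.4439 − 0.1·3.8986 ≈ 1.0541.

c_gold ≈ 1.0541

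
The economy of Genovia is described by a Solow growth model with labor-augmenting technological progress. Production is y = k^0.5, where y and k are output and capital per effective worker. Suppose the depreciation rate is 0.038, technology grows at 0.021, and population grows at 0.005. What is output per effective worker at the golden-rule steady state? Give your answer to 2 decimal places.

y_gold ≈ 7.81

The effective depreciation rate is n + g + δ = 0.005 + 0.021 + 0.038 = 0.064.
Maximizing c = f(k) − (n+g+δ)·k gives f'(k) = n+g+δ, i.e. 0.5·k^(0.5−1) = 0.064, so k_gold = (0.5/0.064)^(1/0.5) ≈ 61.0352.
Output: y_gold = k_gold^0.5 = 61.0352^0.5 ≈ 7.8125.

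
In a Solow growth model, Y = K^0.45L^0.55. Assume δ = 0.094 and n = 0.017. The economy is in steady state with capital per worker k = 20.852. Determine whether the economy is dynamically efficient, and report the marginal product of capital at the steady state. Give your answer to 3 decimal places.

n + δ = 0.017 + 0.094 = 0.111.
MPK = 0.45·k^(0.45−1) = 0.45·20.852^(-0.55) ≈ 0.0847.
MPK < 0.111, so the economy is dynamically inefficient (over-saving).

dynamically inefficient; MPK ≈ 0.085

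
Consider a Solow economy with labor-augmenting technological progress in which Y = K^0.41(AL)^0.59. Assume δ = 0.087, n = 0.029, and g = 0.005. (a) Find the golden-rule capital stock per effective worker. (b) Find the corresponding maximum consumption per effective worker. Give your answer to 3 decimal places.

Capital per effective worker breaks even when investment replaces (n + g + δ)·k; here n + g + δ = 0.121.
Golden rule sets MPK = n+g+δ: 0.41·k^(0.41−1) = 0.121, so k_gold = (0.41/0.121)^(1/0.59) ≈ 7.9123.
y_gold = 7.9123^0.41 ≈ 2.3351; c_gold = y_gold − 0.121·k_gold ≈ 1.3777.

(a) k_gold ≈ 7.912; (b) c_gold ≈ 1.378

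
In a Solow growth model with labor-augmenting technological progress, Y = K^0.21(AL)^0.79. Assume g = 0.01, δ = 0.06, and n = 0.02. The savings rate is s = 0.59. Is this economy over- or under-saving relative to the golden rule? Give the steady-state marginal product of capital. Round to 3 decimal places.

over-saving; MPK ≈ 0.032

The effective depreciation rate is n + g + δ = 0.02 + 0.01 + 0.06 = 0.09.
Steady-state k*: s·k^0.21 = 0.09·k gives k* = (0.59/0.09)^(1/0.79) ≈ 10.8064.
MPK = 0.21·10.8064^(-0.79) ≈ 0.0320.
MPK < n+g+δ = 0.09, so the economy is dynamically inefficient (over-saving).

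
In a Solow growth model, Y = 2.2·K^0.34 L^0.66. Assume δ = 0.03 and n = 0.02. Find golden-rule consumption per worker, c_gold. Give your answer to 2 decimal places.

c_gold ≈ 5.85

The effective depreciation rate is n + δ = 0.02 + 0.03 = 0.05.
Setting f'(k) = n+δ gives 0.34·2.2·k^(0.34−1) = 0.05, hence k_gold = (0.34·2.2/0.05)^(1/0.66) ≈ 60.2836.
y_gold = 2.2·60.2836^0.34 ≈ 8.8652.
c_gold = y_gold − (n+δ)·k_gold = 8.8652 − 0.05·60.2836 ≈ 5.8511.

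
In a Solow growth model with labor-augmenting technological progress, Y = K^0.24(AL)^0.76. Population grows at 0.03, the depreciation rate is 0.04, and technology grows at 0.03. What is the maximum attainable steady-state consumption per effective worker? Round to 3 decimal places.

Break-even investment rate: n + g + δ = 0.03 + 0.03 + 0.04 = 0.1.
Setting f'(k) = n+g+δ gives 0.24·k^(0.24−1) = 0.1, hence k_gold = (0.24/0.1)^(1/0.76) ≈ 3.1643.
y_gold = 3.1643^0.24 ≈ 1.3185.
c_gold = y_gold − (n+g+δ)·k_gold = 1.3185 − 0.1·3.1643 ≈ 1.0020.

c_gold ≈ 1.002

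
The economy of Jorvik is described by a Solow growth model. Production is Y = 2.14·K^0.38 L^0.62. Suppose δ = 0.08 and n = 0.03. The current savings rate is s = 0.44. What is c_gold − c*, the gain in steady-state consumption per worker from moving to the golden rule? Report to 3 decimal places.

Capital per worker breaks even when investment replaces (n + δ)·k; here n + δ = 0.11.
Current steady state (s = 0.44): k* = (0.44·2.14/0.11)^(1/0.62) ≈ 31.9146, y* = 2.14·31.9146^0.38 ≈ 7.9787, c* = (1−0.44)·7.9787 ≈ 4.4680.
Maximizing c = f(k) − (n+δ)·k gives f'(k) = n+δ, i.e. 0.38·2.14·k^(0.38−1) = 0.11, so k_gold = (0.38·2.14/0.11)^(1/0.62) ≈ 25.1940.
y_gold = 2.14·25.1940^0.38 ≈ 7.2930, c_gold = y_gold − 0.11·k_gold ≈ 4.5217.
Gain: Δc = 4.5217 − 4.4680 ≈ 0.0536.

Δc ≈ 0.054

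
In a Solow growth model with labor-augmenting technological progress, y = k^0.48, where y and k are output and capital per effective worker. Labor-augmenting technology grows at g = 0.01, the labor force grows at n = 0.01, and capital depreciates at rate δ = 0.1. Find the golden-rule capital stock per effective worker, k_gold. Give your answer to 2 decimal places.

The effective depreciation rate is n + g + δ = 0.01 + 0.01 + 0.1 = 0.12.
Maximizing c = f(k) − (n+g+δ)·k gives f'(k) = n+g+δ, i.e. 0.48·k^(0.48−1) = 0.12, so k_gold = (0.48/0.12)^(1/0.52) ≈ 14.3816.

k_gold ≈ 14.38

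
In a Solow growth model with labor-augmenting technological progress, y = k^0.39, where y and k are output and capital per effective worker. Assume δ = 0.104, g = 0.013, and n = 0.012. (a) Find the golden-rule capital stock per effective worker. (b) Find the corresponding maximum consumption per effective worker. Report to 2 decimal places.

Capital per effective worker breaks even when investment replaces (n + g + δ)·k; here n + g + δ = 0.129.
Maximizing c = f(k) − (n+g+δ)·k gives f'(k) = n+g+δ, i.e. 0.39·k^(0.39−1) = 0.129, so k_gold = (0.39/0.129)^(1/0.61) ≈ 6.1329.
y_gold = 6.1329^0.39 ≈ 2.0286; c_gold = y_gold − 0.129·k_gold ≈ 1.2374.

(a) k_gold ≈ 6.13; (b) c_gold ≈ 1.24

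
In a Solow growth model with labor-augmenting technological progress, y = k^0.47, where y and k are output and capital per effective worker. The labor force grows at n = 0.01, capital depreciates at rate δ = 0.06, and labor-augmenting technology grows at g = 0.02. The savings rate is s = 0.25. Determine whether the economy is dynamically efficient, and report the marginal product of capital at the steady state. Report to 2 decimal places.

dynamically efficient; MPK ≈ 0.17

n + g + δ = 0.01 + 0.02 + 0.06 = 0.09.
Steady-state k*: s·k^0.47 = 0.09·k gives k* = (0.25/0.09)^(1/0.53) ≈ 6.8733.
MPK = 0.47·6.8733^(-0.53) ≈ 0.1692.
MPK > n+g+δ = 0.09, so the economy is dynamically efficient (under-saving).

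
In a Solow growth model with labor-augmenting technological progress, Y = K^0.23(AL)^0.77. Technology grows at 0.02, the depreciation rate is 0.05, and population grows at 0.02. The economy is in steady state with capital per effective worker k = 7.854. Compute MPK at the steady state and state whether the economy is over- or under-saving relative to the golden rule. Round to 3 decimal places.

over-saving; MPK ≈ 0.047

n + g + δ = 0.02 + 0.02 + 0.05 = 0.09.
MPK = 0.23·k^(0.23−1) = 0.23·7.854^(-0.77) ≈ 0.0470.
MPK < 0.09, so the economy is dynamically inefficient (over-saving).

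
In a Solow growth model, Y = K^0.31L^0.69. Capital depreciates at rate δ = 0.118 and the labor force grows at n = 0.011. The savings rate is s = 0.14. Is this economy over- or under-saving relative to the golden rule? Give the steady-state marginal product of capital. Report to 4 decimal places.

under-saving; MPK ≈ 0.2856

n + δ = 0.011 + 0.118 = 0.129.
Steady-state k*: s·k^0.31 = 0.129·k gives k* = (0.14/0.129)^(1/0.69) ≈ 1.1259.
MPK = 0.31·1.1259^(-0.69) ≈ 0.2856.
MPK > n+δ = 0.129, so the economy is dynamically efficient (under-saving).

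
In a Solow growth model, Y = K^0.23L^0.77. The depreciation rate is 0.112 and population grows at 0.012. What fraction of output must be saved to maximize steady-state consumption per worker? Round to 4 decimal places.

s_gold = 0.2300

Break-even investment rate: n + δ = 0.012 + 0.112 = 0.124.
At the golden rule MPK = n+δ, and in any Cobb-Douglas steady state s = (n+δ)·k/y = MPK·k/y = capital's share 0.23.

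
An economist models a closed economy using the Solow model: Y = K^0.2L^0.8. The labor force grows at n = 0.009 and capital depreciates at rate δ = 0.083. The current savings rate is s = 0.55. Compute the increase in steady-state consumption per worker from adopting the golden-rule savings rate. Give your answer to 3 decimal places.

Δc ≈ 0.268

Capital per worker breaks even when investment replaces (n + δ)·k; here n + δ = 0.092.
Current steady state (s = 0.55): k* = (0.55/0.092)^(1/0.8) ≈ 9.3480, y* = 9.3480^0.2 ≈ 1.5637, c* = (1−0.55)·1.5637 ≈ 0.7036.
Maximizing c = f(k) − (n+δ)·k gives f'(k) = n+δ, i.e. 0.2·k^(0.2−1) = 0.092, so k_gold = (0.2/0.092)^(1/0.8) ≈ 2.6397.
y_gold = 2.6397^0.2 ≈ 1.2143, c_gold = y_gold − 0.092·k_gold ≈ 0.9714.
Gain: Δc = 0.9714 − 0.7036 ≈ 0.2678.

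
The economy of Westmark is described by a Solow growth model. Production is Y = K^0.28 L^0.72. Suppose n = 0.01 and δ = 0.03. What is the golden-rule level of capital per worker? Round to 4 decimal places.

k_gold ≈ 14.9193

Break-even investment rate: n + δ = 0.01 + 0.03 = 0.04.
Setting f'(k) = n+δ gives 0.28·k^(0.28−1) = 0.04, hence k_gold = (0.28/0.04)^(1/0.72) ≈ 14.9193.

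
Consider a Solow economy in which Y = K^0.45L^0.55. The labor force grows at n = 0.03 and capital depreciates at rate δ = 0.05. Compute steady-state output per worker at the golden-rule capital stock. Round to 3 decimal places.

Break-even investment rate: n + δ = 0.03 + 0.05 = 0.08.
Setting f'(k) = n+δ gives 0.45·k^(0.45−1) = 0.08, hence k_gold = (0.45/0.08)^(1/0.55) ≈ 23.1132.
Output: y_gold = k_gold^0.45 = 23.1132^0.45 ≈ 4.1090.

y_gold ≈ 4.109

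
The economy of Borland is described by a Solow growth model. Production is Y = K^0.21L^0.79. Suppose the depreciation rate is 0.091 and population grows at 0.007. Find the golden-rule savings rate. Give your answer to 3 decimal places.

s_gold = 0.210

n + δ = 0.007 + 0.091 = 0.098.
At the golden rule MPK = n+δ, and in any Cobb-Douglas steady state s = (n+δ)·k/y = MPK·k/y = capital's share 0.21.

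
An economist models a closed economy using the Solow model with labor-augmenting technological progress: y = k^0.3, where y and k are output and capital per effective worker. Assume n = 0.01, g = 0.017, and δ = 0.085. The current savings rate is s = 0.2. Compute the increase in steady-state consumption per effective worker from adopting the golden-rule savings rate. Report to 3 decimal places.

The effective depreciation rate is n + g + δ = 0.01 + 0.017 + 0.085 = 0.112.
Current steady state (s = 0.2): k* = (0.2/0.112)^(1/0.7) ≈ 2.2895, y* = 2.2895^0.3 ≈ 1.2821, c* = (1−0.2)·1.2821 ≈ 1.0257.
Golden rule sets MPK = n+g+δ: 0.3·k^(0.3−1) = 0.112, so k_gold = (0.3/0.112)^(1/0.7) ≈ 4.0859.
y_gold = 4.0859^0.3 ≈ 1.5254, c_gold = y_gold − 0.112·k_gold ≈ 1.0678.
Gain: Δc = 1.0678 − 1.0257 ≈ 0.0421.

Δc ≈ 0.042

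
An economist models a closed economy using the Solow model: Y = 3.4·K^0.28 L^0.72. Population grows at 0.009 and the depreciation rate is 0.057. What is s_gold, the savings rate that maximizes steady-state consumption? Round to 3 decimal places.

n + δ = 0.009 + 0.057 = 0.066.
At the golden rule MPK = n+δ, and in any Cobb-Douglas steady state s = (n+δ)·k/y = MPK·k/y = capital's share 0.28.

s_gold = 0.280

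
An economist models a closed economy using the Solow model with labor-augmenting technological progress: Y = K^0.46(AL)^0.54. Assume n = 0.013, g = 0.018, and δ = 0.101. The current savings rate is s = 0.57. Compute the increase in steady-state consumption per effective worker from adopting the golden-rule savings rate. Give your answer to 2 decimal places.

Capital per effective worker breaks even when investment replaces (n + g + δ)·k; here n + g + δ = 0.132.
Current steady state (s = 0.57): k* = (0.57/0.132)^(1/0.54) ≈ 15.0135, y* = 15.0135^0.46 ≈ 3.4768, c* = (1−0.57)·3.4768 ≈ 1.4950.
At the golden rule the marginal product of capital equals n+g+δ: 0.46·k^(0.46−1) = 0.132. Solving, k_gold = (0.46/0.132)^(1/0.54) ≈ 10.0936.
y_gold = 10.0936^0.46 ≈ 2.8964, c_gold = y_gold − 0.132·k_gold ≈ 1.5641.
Gain: Δc = 1.5641 − 1.4950 ≈ 0.0690.

Δc ≈ 0.07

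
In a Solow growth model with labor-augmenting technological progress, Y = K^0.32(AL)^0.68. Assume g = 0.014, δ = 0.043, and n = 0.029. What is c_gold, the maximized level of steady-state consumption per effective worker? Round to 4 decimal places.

c_gold ≈ 1.2620

Break-even investment rate: n + g + δ = 0.029 + 0.014 + 0.043 = 0.086.
Setting f'(k) = n+g+δ gives 0.32·k^(0.32−1) = 0.086, hence k_gold = (0.32/0.086)^(1/0.68) ≈ 6.9055.
y_gold = 6.9055^0.32 ≈ 1.8558.
c_gold = y_gold − (n+g+δ)·k_gold = 1.8558 − 0.086·6.9055 ≈ 1.2620.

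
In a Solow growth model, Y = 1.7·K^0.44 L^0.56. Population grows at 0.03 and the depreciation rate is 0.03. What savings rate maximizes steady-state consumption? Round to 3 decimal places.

Break-even investment rate: n + δ = 0.03 + 0.03 = 0.06.
At the golden rule MPK = n+δ, and in any Cobb-Douglas steady state s = (n+δ)·k/y = MPK·k/y = capital's share 0.44.

s_gold = 0.440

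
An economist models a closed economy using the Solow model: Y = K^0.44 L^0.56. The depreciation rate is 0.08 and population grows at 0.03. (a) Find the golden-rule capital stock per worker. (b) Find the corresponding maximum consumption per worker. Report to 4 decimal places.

Break-even investment rate: n + δ = 0.03 + 0.08 = 0.11.
Golden rule sets MPK = n+δ: 0.44·k^(0.44−1) = 0.11, so k_gold = (0.44/0.11)^(1/0.56) ≈ 11.8880.
y_gold = 11.8880^0.44 ≈ 2.9720; c_gold = y_gold − 0.11·k_gold ≈ 1.6643.

(a) k_gold ≈ 11.8880; (b) c_gold ≈ 1.6643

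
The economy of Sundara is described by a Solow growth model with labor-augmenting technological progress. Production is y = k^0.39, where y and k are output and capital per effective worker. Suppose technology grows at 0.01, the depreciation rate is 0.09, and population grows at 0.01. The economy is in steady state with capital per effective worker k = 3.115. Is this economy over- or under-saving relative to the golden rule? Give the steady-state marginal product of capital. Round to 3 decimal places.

Break-even investment rate: n + g + δ = 0.01 + 0.01 + 0.09 = 0.11.
MPK = 0.39·k^(0.39−1) = 0.39·3.115^(-0.61) ≈ 0.1950.
MPK > 0.11, so the economy is dynamically efficient (under-saving).

under-saving; MPK ≈ 0.195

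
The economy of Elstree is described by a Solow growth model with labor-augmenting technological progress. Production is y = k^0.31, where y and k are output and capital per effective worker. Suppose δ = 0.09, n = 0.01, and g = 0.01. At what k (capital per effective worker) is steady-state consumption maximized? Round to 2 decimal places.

Capital per effective worker breaks even when investment replaces (n + g + δ)·k; here n + g + δ = 0.11.
Golden rule sets MPK = n+g+δ: 0.31·k^(0.31−1) = 0.11, so k_gold = (0.31/0.11)^(1/0.69) ≈ 4.4888.

k_gold ≈ 4.49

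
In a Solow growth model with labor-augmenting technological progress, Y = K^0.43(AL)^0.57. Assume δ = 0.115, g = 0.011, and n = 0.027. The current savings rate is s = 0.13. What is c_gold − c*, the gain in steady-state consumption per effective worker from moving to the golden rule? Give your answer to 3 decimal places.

The effective depreciation rate is n + g + δ = 0.027 + 0.011 + 0.115 = 0.153.
Current steady state (s = 0.13): k* = (0.13/0.153)^(1/0.57) ≈ 0.7514, y* = 0.7514^0.43 ≈ 0.8844, c* = (1−0.13)·0.8844 ≈ 0.7694.
Maximizing c = f(k) − (n+g+δ)·k gives f'(k) = n+g+δ, i.e. 0.43·k^(0.43−1) = 0.153, so k_gold = (0.43/0.153)^(1/0.57) ≈ 6.1281.
y_gold = 6.1281^0.43 ≈ 2.1805, c_gold = y_gold − 0.153·k_gold ≈ 1.2429.
Gain: Δc = 1.2429 − 0.7694 ≈ 0.4735.

Δc ≈ 0.473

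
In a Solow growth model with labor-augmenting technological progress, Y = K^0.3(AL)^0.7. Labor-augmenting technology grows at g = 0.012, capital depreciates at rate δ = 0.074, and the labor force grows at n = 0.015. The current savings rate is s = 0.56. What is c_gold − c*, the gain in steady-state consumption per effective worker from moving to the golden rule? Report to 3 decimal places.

Δc ≈ 0.199

Break-even investment rate: n + g + δ = 0.015 + 0.012 + 0.074 = 0.101.
Current steady state (s = 0.56): k* = (0.56/0.101)^(1/0.7) ≈ 11.5523, y* = 11.5523^0.3 ≈ 2.0835, c* = (1−0.56)·2.0835 ≈ 0.9168.
Golden rule sets MPK = n+g+δ: 0.3·k^(0.3−1) = 0.101, so k_gold = (0.3/0.101)^(1/0.7) ≈ 4.7362.
y_gold = 4.7362^0.3 ≈ 1.5945, c_gold = y_gold − 0.101·k_gold ≈ 1.1162.
Gain: Δc = 1.1162 − 0.9168 ≈ 0.1994.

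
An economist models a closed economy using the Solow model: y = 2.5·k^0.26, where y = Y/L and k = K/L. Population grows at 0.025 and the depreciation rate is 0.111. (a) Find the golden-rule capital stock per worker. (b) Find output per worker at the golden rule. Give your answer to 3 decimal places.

(a) k_gold ≈ 8.281; (b) y_gold ≈ 4.332

The effective depreciation rate is n + δ = 0.025 + 0.111 = 0.136.
Golden rule sets MPK = n+δ: 0.26·2.5·k^(0.26−1) = 0.136, so k_gold = (0.26·2.5/0.136)^(1/0.74) ≈ 8.2808.
y_gold = 2.5·8.2808^0.26 ≈ 4.3315.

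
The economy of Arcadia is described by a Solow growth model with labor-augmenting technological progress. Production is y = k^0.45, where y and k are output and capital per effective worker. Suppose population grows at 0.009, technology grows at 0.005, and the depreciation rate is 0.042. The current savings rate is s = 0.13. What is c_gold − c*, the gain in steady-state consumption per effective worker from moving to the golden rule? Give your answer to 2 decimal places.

n + g + δ = 0.009 + 0.005 + 0.042 = 0.056.
Current steady state (s = 0.13): k* = (0.13/0.056)^(1/0.55) ≈ 4.6239, y* = 4.6239^0.45 ≈ 1.9918, c* = (1−0.13)·1.9918 ≈ 1.7329.
Golden rule sets MPK = n+g+δ: 0.45·k^(0.45−1) = 0.056, so k_gold = (0.45/0.056)^(1/0.55) ≈ 44.2078.
y_gold = 44.2078^0.45 ≈ 5.5014, c_gold = y_gold − 0.056·k_gold ≈ 3.0258.
Gain: Δc = 3.0258 − 1.7329 ≈ 1.2929.

Δc ≈ 1.29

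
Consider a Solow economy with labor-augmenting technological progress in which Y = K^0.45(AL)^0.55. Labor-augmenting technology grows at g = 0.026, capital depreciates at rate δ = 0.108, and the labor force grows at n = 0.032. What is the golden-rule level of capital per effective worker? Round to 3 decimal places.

k_gold ≈ 6.130

n + g + δ = 0.032 + 0.026 + 0.108 = 0.166.
At the golden rule the marginal product of capital equals n+g+δ: 0.45·k^(0.45−1) = 0.166. Solving, k_gold = (0.45/0.166)^(1/0.55) ≈ 6.1300.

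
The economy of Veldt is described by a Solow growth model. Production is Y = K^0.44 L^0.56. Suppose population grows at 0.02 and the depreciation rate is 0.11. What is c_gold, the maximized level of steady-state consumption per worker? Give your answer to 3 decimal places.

Break-even investment rate: n + δ = 0.02 + 0.11 = 0.13.
At the golden rule the marginal product of capital equals n+δ: 0.44·k^(0.44−1) = 0.13. Solving, k_gold = (0.44/0.13)^(1/0.56) ≈ 8.8217.
y_gold = 8.8217^0.44 ≈ 2.6064.
c_gold = y_gold − (n+δ)·k_gold = 2.6064 − 0.13·8.8217 ≈ 1.4596.

c_gold ≈ 1.460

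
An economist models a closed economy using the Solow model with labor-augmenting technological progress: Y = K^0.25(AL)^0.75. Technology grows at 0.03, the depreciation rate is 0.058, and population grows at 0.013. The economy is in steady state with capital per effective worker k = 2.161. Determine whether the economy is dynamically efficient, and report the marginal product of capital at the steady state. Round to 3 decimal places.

dynamically efficient; MPK ≈ 0.140

n + g + δ = 0.013 + 0.03 + 0.058 = 0.101.
MPK = 0.25·k^(0.25−1) = 0.25·2.161^(-0.75) ≈ 0.1403.
MPK > 0.101, so the economy is dynamically efficient (under-saving).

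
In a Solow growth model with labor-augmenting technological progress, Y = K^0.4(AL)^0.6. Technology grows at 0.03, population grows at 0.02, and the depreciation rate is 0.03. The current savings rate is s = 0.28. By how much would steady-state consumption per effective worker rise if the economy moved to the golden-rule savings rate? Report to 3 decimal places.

n + g + δ = 0.02 + 0.03 + 0.03 = 0.08.
Current steady state (s = 0.28): k* = (0.28/0.08)^(1/0.6) ≈ 8.0683, y* = 8.0683^0.4 ≈ 2.3052, c* = (1−0.28)·2.3052 ≈ 1.6598.
At the golden rule the marginal product of capital equals n+g+δ: 0.4·k^(0.4−1) = 0.08. Solving, k_gold = (0.4/0.08)^(1/0.6) ≈ 14.6201.
y_gold = 14.6201^0.4 ≈ 2.9240, c_gold = y_gold − 0.08·k_gold ≈ 1.7544.
Gain: Δc = 1.7544 − 1.6598 ≈ 0.0947.

Δc ≈ 0.095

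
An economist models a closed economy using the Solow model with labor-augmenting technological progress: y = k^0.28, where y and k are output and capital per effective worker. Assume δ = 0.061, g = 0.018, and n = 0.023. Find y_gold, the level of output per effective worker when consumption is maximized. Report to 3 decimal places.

Break-even investment rate: n + g + δ = 0.023 + 0.018 + 0.061 = 0.102.
Maximizing c = f(k) − (n+g+δ)·k gives f'(k) = n+g+δ, i.e. 0.28·k^(0.28−1) = 0.102, so k_gold = (0.28/0.102)^(1/0.72) ≈ 4.0654.
Output: y_gold = k_gold^0.28 = 4.0654^0.28 ≈ 1.4810.

y_gold ≈ 1.481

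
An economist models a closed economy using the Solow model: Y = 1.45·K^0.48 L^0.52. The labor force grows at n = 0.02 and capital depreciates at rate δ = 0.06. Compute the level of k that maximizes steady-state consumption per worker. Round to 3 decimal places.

n + δ = 0.02 + 0.06 = 0.08.
Golden rule sets MPK = n+δ: 0.48·1.45·k^(0.48−1) = 0.08, so k_gold = (0.48·1.45/0.08)^(1/0.52) ≈ 64.0867.

k_gold ≈ 64.087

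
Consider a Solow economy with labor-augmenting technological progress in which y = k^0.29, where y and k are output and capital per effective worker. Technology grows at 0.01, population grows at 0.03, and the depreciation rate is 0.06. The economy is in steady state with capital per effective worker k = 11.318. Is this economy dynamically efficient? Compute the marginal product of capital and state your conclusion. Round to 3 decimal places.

n + g + δ = 0.03 + 0.01 + 0.06 = 0.1.
MPK = 0.29·k^(0.29−1) = 0.29·11.318^(-0.71) ≈ 0.0518.
MPK < 0.1, so the economy is dynamically inefficient (over-saving).

dynamically inefficient; MPK ≈ 0.052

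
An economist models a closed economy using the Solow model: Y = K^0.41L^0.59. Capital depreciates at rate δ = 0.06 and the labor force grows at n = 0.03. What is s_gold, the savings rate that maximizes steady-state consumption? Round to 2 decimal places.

n + δ = 0.03 + 0.06 = 0.09.
At the golden rule MPK = n+δ, and in any Cobb-Douglas steady state s = (n+δ)·k/y = MPK·k/y = capital's share 0.41.

s_gold = 0.41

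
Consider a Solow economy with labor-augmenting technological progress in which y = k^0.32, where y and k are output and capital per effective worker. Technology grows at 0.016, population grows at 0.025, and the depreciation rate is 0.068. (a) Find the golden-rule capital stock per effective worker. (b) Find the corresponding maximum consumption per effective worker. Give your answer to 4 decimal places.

(a) k_gold ≈ 4.8734; (b) c_gold ≈ 1.1288

The effective depreciation rate is n + g + δ = 0.025 + 0.016 + 0.068 = 0.109.
At the golden rule the marginal product of capital equals n+g+δ: 0.32·k^(0.32−1) = 0.109. Solving, k_gold = (0.32/0.109)^(1/0.68) ≈ 4.8734.
y_gold = 4.8734^0.32 ≈ 1.6600; c_gold = y_gold − 0.109·k_gold ≈ 1.1288.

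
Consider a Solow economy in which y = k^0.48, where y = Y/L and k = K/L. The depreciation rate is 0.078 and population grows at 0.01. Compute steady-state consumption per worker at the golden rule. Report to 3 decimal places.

Break-even investment rate: n + δ = 0.01 + 0.078 = 0.088.
Maximizing c = f(k) − (n+δ)·k gives f'(k) = n+δ, i.e. 0.48·k^(0.48−1) = 0.088, so k_gold = (0.48/0.088)^(1/0.52) ≈ 26.1122.
y_gold = 26.1122^0.48 ≈ 4.7872.
c_gold = y_gold − (n+δ)·k_gold = 4.7872 − 0.088·26.1122 ≈ 2.4894.

c_gold ≈ 2.489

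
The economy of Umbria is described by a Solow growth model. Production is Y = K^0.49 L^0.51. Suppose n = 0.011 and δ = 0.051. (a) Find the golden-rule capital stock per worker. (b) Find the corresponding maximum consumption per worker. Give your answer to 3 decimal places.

n + δ = 0.011 + 0.051 = 0.062.
Golden rule sets MPK = n+δ: 0.49·k^(0.49−1) = 0.062, so k_gold = (0.49/0.062)^(1/0.51) ≈ 57.5971.
y_gold = 57.5971^0.49 ≈ 7.2878; c_gold = y_gold − 0.062·k_gold ≈ 3.7168.

(a) k_gold ≈ 57.597; (b) c_gold ≈ 3.717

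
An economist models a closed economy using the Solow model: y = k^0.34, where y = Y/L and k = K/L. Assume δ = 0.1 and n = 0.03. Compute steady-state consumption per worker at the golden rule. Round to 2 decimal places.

c_gold ≈ 1.08

Break-even investment rate: n + δ = 0.03 + 0.1 = 0.13.
Maximizing c = f(k) − (n+δ)·k gives f'(k) = n+δ, i.e. 0.34·k^(0.34−1) = 0.13, so k_gold = (0.34/0.13)^(1/0.66) ≈ 4.2917.
y_gold = 4.2917^0.34 ≈ 1.6409.
c_gold = y_gold − (n+δ)·k_gold = 1.6409 − 0.13·4.2917 ≈ 1.0830.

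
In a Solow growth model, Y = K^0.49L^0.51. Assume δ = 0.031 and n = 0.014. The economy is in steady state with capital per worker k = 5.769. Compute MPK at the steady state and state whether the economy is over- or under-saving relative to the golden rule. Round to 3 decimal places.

under-saving; MPK ≈ 0.200

The effective depreciation rate is n + δ = 0.014 + 0.031 = 0.045.
MPK = 0.49·k^(0.49−1) = 0.49·5.769^(-0.51) ≈ 0.2005.
MPK > 0.045, so the economy is dynamically efficient (under-saving).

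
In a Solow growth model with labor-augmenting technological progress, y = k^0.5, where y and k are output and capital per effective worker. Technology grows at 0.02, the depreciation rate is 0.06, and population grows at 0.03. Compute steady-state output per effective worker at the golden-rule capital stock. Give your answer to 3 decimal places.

y_gold ≈ 4.545

n + g + δ = 0.03 + 0.02 + 0.06 = 0.11.
At the golden rule the marginal product of capital equals n+g+δ: 0.5·k^(0.5−1) = 0.11. Solving, k_gold = (0.5/0.11)^(1/0.5) ≈ 20.6612.
Output: y_gold = k_gold^0.5 = 20.6612^0.5 ≈ 4.5455.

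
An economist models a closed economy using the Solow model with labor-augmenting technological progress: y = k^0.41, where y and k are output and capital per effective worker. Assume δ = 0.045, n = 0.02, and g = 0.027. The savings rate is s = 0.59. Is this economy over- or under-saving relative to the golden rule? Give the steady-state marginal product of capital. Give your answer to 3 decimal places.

over-saving; MPK ≈ 0.064

n + g + δ = 0.02 + 0.027 + 0.045 = 0.092.
Steady-state k*: s·k^0.41 = 0.092·k gives k* = (0.59/0.092)^(1/0.59) ≈ 23.3295.
MPK = 0.41·23.3295^(-0.59) ≈ 0.0639.
MPK < n+g+δ = 0.092, so the economy is dynamically inefficient (over-saving).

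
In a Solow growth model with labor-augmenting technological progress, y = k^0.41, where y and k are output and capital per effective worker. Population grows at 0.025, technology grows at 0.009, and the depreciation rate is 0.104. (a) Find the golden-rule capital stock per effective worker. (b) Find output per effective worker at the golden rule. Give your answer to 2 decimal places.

Capital per effective worker breaks even when investment replaces (n + g + δ)·k; here n + g + δ = 0.138.
At the golden rule the marginal product of capital equals n+g+δ: 0.41·k^(0.41−1) = 0.138. Solving, k_gold = (0.41/0.138)^(1/0.59) ≈ 6.3319.
y_gold = 6.3319^0.41 ≈ 2.1312.

(a) k_gold ≈ 6.33; (b) y_gold ≈ 2.13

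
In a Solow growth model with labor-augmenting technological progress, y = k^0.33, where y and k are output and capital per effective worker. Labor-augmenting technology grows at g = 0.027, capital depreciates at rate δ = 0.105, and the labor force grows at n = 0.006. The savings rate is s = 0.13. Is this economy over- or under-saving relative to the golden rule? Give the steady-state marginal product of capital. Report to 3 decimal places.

n + g + δ = 0.006 + 0.027 + 0.105 = 0.138.
Steady-state k*: s·k^0.33 = 0.138·k gives k* = (0.13/0.138)^(1/0.67) ≈ 0.9147.
MPK = 0.33·0.9147^(-0.67) ≈ 0.3503.
MPK > n+g+δ = 0.138, so the economy is dynamically efficient (under-saving).

under-saving; MPK ≈ 0.350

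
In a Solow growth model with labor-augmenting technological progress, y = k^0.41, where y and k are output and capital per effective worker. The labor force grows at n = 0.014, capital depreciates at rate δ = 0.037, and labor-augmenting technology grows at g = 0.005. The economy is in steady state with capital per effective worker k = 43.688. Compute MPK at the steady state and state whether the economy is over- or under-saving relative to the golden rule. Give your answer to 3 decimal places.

over-saving; MPK ≈ 0.044

The effective depreciation rate is n + g + δ = 0.014 + 0.005 + 0.037 = 0.056.
MPK = 0.41·k^(0.41−1) = 0.41·43.688^(-0.59) ≈ 0.0442.
MPK < 0.056, so the economy is dynamically inefficient (over-saving).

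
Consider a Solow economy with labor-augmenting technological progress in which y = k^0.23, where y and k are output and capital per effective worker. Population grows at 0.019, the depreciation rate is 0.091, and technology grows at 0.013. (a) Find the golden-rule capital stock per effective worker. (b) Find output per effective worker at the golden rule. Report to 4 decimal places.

The effective depreciation rate is n + g + δ = 0.019 + 0.013 + 0.091 = 0.123.
Setting f'(k) = n+g+δ gives 0.23·k^(0.23−1) = 0.123, hence k_gold = (0.23/0.123)^(1/0.77) ≈ 2.2543.
y_gold = 2.2543^0.23 ≈ 1.2056.

(a) k_gold ≈ 2.2543; (b) y_gold ≈ 1.2056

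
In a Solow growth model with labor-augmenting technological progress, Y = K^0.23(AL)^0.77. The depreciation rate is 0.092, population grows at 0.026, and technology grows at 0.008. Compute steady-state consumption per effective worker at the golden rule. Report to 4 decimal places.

c_gold ≈ 0.9216

Break-even investment rate: n + g + δ = 0.026 + 0.008 + 0.092 = 0.126.
Golden rule sets MPK = n+g+δ: 0.23·k^(0.23−1) = 0.126, so k_gold = (0.23/0.126)^(1/0.77) ≈ 2.1849.
y_gold = 2.1849^0.23 ≈ 1.1969.
c_gold = y_gold − (n+g+δ)·k_gold = 1.1969 − 0.126·2.1849 ≈ 0.9216.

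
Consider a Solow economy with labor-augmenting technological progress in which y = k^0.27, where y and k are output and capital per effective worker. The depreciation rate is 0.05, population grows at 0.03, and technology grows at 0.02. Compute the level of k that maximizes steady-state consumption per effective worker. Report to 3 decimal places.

k_gold ≈ 3.899

Break-even investment rate: n + g + δ = 0.03 + 0.02 + 0.05 = 0.1.
Maximizing c = f(k) − (n+g+δ)·k gives f'(k) = n+g+δ, i.e. 0.27·k^(0.27−1) = 0.1, so k_gold = (0.27/0.1)^(1/0.73) ≈ 3.8986.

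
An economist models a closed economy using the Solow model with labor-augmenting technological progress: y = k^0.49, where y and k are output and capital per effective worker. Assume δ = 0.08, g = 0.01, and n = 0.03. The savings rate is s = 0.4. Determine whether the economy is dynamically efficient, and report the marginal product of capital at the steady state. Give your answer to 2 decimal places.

Break-even investment rate: n + g + δ = 0.03 + 0.01 + 0.08 = 0.12.
Steady-state k*: s·k^0.49 = 0.12·k gives k* = (0.4/0.12)^(1/0.51) ≈ 10.5987.
MPK = 0.49·10.5987^(-0.51) ≈ 0.1470.
MPK > n+g+δ = 0.12, so the economy is dynamically efficient (under-saving).

dynamically efficient; MPK ≈ 0.15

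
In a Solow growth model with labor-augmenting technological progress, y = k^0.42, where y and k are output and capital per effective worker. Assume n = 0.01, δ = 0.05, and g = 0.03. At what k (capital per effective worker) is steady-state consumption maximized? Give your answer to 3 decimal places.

n + g + δ = 0.01 + 0.03 + 0.05 = 0.09.
Setting f'(k) = n+g+δ gives 0.42·k^(0.42−1) = 0.09, hence k_gold = (0.42/0.09)^(1/0.58) ≈ 14.2384.

k_gold ≈ 14.238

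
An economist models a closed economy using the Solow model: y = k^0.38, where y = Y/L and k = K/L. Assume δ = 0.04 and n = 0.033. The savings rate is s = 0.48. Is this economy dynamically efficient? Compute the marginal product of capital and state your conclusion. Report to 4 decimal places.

dynamically inefficient; MPK ≈ 0.0578

Capital per worker breaks even when investment replaces (n + δ)·k; here n + δ = 0.073.
Steady-state k*: s·k^0.38 = 0.073·k gives k* = (0.48/0.073)^(1/0.62) ≈ 20.8556.
MPK = 0.38·20.8556^(-0.62) ≈ 0.0578.
MPK < n+δ = 0.073, so the economy is dynamically inefficient (over-saving).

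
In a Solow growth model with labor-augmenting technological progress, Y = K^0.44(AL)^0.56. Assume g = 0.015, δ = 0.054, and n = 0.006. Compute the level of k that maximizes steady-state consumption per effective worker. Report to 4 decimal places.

Capital per effective worker breaks even when investment replaces (n + g + δ)·k; here n + g + δ = 0.075.
Setting f'(k) = n+g+δ gives 0.44·k^(0.44−1) = 0.075, hence k_gold = (0.44/0.075)^(1/0.56) ≈ 23.5574.

k_gold ≈ 23.5574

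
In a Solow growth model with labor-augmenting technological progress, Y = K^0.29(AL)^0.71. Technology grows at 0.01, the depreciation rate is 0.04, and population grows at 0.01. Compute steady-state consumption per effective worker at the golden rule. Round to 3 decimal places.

Capital per effective worker breaks even when investment replaces (n + g + δ)·k; here n + g + δ = 0.06.
Golden rule sets MPK = n+g+δ: 0.29·k^(0.29−1) = 0.06, so k_gold = (0.29/0.06)^(1/0.71) ≈ 9.1987.
y_gold = 9.1987^0.29 ≈ 1.9032.
c_gold = y_gold − (n+g+δ)·k_gold = 1.9032 − 0.06·9.1987 ≈ 1.3513.

c_gold ≈ 1.351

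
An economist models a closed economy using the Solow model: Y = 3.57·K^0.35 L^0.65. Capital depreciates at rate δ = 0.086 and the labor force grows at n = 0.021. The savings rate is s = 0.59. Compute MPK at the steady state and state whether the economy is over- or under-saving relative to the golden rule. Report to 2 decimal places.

over-saving; MPK ≈ 0.06

n + δ = 0.021 + 0.086 = 0.107.
Steady-state k*: s·A·k^0.35 = 0.107·k gives k* = (0.59·3.57/0.107)^(1/0.65) ≈ 97.9443.
MPK = 0.35·3.57·97.9443^(-0.65) ≈ 0.0635.
MPK < n+δ = 0.107, so the economy is dynamically inefficient (over-saving).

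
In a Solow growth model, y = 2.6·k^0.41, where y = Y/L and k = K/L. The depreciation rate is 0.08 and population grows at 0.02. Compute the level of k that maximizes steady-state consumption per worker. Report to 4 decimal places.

k_gold ≈ 55.2028

The effective depreciation rate is n + δ = 0.02 + 0.08 = 0.1.
Maximizing c = f(k) − (n+δ)·k gives f'(k) = n+δ, i.e. 0.41·2.6·k^(0.41−1) = 0.1, so k_gold = (0.41·2.6/0.1)^(1/0.59) ≈ 55.2028.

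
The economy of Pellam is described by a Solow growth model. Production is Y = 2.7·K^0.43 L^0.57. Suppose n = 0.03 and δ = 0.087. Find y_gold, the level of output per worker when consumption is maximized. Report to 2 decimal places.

n + δ = 0.03 + 0.087 = 0.117.
Golden rule sets MPK = n+δ: 0.43·2.7·k^(0.43−1) = 0.117, so k_gold = (0.43·2.7/0.117)^(1/0.57) ≈ 56.0405.
Output: y_gold = 2.7·k_gold^0.43 = 2.7·56.0405^0.43 ≈ 15.2482.

y_gold ≈ 15.25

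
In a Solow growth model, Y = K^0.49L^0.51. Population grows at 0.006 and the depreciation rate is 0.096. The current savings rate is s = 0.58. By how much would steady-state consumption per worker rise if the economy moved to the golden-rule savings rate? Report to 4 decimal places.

n + δ = 0.006 + 0.096 = 0.102.
Current steady state (s = 0.58): k* = (0.58/0.102)^(1/0.51) ≈ 30.2033, y* = 30.2033^0.49 ≈ 5.3116, c* = (1−0.58)·5.3116 ≈ 2.2309.
Maximizing c = f(k) − (n+δ)·k gives f'(k) = n+δ, i.e. 0.49·k^(0.49−1) = 0.102, so k_gold = (0.49/0.102)^(1/0.51) ≈ 21.7001.
y_gold = 21.7001^0.49 ≈ 4.5172, c_gold = y_gold − 0.102·k_gold ≈ 2.3038.
Gain: Δc = 2.3038 − 2.2309 ≈ 0.0729.

Δc ≈ 0.0729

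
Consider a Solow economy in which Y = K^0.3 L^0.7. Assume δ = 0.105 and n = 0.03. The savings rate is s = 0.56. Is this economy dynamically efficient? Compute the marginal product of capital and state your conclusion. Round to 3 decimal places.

dynamically inefficient; MPK ≈ 0.072

Capital per worker breaks even when investment replaces (n + δ)·k; here n + δ = 0.135.
Steady-state k*: s·k^0.3 = 0.135·k gives k* = (0.56/0.135)^(1/0.7) ≈ 7.6322.
MPK = 0.3·7.6322^(-0.7) ≈ 0.0723.
MPK < n+δ = 0.135, so the economy is dynamically inefficient (over-saving).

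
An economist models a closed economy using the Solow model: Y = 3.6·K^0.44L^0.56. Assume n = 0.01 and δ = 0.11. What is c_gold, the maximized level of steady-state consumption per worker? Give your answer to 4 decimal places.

Capital per worker breaks even when investment replaces (n + δ)·k; here n + δ = 0.12.
At the golden rule the marginal product of capital equals n+δ: 0.44·3.6·k^(0.44−1) = 0.12. Solving, k_gold = (0.44·3.6/0.12)^(1/0.56) ≈ 100.2363.
y_gold = 3.6·100.2363^0.44 ≈ 27.3372.
c_gold = y_gold − (n+δ)·k_gold = 27.3372 − 0.12·100.2363 ≈ 15.3088.

c_gold ≈ 15.3088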